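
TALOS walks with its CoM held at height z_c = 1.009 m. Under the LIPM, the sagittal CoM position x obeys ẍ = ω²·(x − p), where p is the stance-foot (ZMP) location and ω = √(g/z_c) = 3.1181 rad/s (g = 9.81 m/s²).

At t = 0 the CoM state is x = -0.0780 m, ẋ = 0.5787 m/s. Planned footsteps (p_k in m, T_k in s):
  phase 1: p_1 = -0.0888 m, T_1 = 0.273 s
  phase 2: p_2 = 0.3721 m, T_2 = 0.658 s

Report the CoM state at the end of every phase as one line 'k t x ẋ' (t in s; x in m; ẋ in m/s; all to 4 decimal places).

1 0.2730 0.1039 0.8336
2 0.9310 0.3344 0.0971

phase 1: p=-0.0888, T=0.273, ωT=0.851241, cosh=1.384719, sinh=0.957834; start (x,ẋ)=(-0.078000, 0.578700) → end (x,ẋ)=(0.103923, 0.833592)
phase 2: p=0.3721, T=0.658, ωT=2.051710, cosh=3.954855, sinh=3.826340; start (x,ẋ)=(0.103923, 0.833592) → end (x,ẋ)=(0.334432, 0.097141)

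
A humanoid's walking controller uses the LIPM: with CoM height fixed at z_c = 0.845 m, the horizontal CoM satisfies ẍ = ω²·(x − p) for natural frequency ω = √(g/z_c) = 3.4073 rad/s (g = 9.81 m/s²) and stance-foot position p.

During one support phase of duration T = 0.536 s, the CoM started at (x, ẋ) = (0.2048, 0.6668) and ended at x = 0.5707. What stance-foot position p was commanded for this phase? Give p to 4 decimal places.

ωT = 3.4073·0.536 = 1.826313; cosh(ωT) = 3.185975, sinh(ωT) = 3.024969
x(T) = p + (x₀−p)·cosh(ωT) + (ẋ₀/ω)·sinh(ωT) ⇒ p·(1 − cosh) = x(T) − x₀·cosh − (ẋ₀/ω)·sinh
numerator   = 0.5707 − (0.2048)·3.185975 − (0.6668/3.4073)·3.024969 = -0.673766
denominator = 1 − 3.185975 = -2.185975
p = -0.673766 / -2.185975 = 0.3082

p = 0.3082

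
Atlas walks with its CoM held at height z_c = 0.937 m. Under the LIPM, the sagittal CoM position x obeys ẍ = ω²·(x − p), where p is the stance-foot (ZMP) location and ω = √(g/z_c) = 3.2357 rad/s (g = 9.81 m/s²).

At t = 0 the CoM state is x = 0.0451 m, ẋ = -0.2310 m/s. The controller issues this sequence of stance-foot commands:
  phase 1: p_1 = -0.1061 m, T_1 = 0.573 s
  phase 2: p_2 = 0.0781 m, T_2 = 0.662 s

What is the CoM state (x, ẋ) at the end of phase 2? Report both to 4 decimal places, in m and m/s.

x = 1.4551, ẋ = 4.5125

phase 1: p=-0.1061, T=0.573, ωT=1.854056, cosh=3.271134, sinh=3.114534; start (x,ẋ)=(0.045100, -0.231000) → end (x,ẋ)=(0.166146, 0.768116)
phase 2: p=0.0781, T=0.662, ωT=2.142033, cosh=4.317077, sinh=4.199661; start (x,ẋ)=(0.166146, 0.768116) → end (x,ẋ)=(1.455148, 4.512454)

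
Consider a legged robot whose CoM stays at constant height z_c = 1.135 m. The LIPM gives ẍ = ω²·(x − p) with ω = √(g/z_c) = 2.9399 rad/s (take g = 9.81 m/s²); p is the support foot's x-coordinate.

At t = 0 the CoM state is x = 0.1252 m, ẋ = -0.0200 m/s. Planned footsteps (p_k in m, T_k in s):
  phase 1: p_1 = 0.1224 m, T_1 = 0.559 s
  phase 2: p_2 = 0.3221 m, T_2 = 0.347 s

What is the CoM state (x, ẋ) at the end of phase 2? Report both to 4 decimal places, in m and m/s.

phase 1: p=0.1224, T=0.559, ωT=1.643404, cosh=2.683034, sinh=2.489714; start (x,ẋ)=(0.125200, -0.020000) → end (x,ẋ)=(0.112975, -0.033166)
phase 2: p=0.3221, T=0.347, ωT=1.020145, cosh=1.567070, sinh=1.206528; start (x,ẋ)=(0.112975, -0.033166) → end (x,ẋ)=(-0.019225, -0.793754)

x = -0.0192, ẋ = -0.7938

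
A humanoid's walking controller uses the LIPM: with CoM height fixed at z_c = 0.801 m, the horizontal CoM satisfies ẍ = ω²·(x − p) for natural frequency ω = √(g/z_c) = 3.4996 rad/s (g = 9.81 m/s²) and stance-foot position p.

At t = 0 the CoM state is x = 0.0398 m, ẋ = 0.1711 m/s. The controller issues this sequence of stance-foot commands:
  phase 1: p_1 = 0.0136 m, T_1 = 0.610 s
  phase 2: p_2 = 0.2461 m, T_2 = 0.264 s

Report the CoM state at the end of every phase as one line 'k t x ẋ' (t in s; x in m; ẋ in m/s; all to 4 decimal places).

1 0.6100 0.3297 1.1156
2 0.8740 0.7063 1.9371

phase 1: p=0.0136, T=0.610, ωT=2.134756, cosh=4.286628, sinh=4.168355; start (x,ẋ)=(0.039800, 0.171100) → end (x,ẋ)=(0.329706, 1.115637)
phase 2: p=0.2461, T=0.264, ωT=0.923894, cosh=1.458026, sinh=1.061056; start (x,ẋ)=(0.329706, 1.115637) → end (x,ẋ)=(0.706253, 1.937079)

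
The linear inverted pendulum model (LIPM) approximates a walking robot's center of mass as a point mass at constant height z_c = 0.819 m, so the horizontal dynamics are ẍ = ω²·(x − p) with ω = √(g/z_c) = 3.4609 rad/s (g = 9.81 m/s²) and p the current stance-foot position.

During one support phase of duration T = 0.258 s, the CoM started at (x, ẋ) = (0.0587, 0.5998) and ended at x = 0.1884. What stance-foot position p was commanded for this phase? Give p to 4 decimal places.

p = 0.1678

ωT = 3.4609·0.258 = 0.892912; cosh(ωT) = 1.425847, sinh(ωT) = 1.016385
x(T) = p + (x₀−p)·cosh(ωT) + (ẋ₀/ω)·sinh(ωT) ⇒ p·(1 − cosh) = x(T) − x₀·cosh − (ẋ₀/ω)·sinh
numerator   = 0.1884 − (0.0587)·1.425847 − (0.5998/3.4609)·1.016385 = -0.071444
denominator = 1 − 1.425847 = -0.425847
p = -0.071444 / -0.425847 = 0.1678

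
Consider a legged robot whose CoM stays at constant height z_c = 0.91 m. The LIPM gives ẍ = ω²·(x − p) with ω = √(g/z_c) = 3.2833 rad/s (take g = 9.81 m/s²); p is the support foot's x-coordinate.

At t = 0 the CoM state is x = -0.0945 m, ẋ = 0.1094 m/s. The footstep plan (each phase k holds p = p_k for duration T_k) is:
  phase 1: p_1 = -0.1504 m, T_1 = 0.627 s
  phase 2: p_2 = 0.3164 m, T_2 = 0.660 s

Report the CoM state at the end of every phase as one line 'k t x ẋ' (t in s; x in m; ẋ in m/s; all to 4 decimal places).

1 0.6270 0.2006 1.1429
2 1.2870 1.3039 3.4166

phase 1: p=-0.1504, T=0.627, ωT=2.058629, cosh=3.981425, sinh=3.853796; start (x,ẋ)=(-0.094500, 0.109400) → end (x,ẋ)=(0.200571, 1.142880)
phase 2: p=0.3164, T=0.660, ωT=2.166978, cosh=4.423190, sinh=4.308667; start (x,ẋ)=(0.200571, 1.142880) → end (x,ẋ)=(1.303864, 3.416579)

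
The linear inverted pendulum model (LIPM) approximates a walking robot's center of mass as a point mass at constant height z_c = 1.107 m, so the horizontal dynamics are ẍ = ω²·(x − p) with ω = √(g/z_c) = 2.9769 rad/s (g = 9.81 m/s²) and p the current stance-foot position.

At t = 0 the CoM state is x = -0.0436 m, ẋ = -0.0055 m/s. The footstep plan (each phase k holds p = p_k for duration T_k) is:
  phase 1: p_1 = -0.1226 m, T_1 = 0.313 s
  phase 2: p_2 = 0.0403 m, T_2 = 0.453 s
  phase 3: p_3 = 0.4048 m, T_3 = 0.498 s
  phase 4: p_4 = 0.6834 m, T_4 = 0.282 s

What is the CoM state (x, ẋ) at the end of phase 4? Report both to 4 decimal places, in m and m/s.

phase 1: p=-0.1226, T=0.313, ωT=0.931770, cosh=1.466427, sinh=1.072571; start (x,ẋ)=(-0.043600, -0.005500) → end (x,ẋ)=(-0.008734, 0.244177)
phase 2: p=0.0403, T=0.453, ωT=1.348536, cosh=2.055701, sinh=1.796081; start (x,ẋ)=(-0.008734, 0.244177) → end (x,ẋ)=(0.086822, 0.239782)
phase 3: p=0.4048, T=0.498, ωT=1.482496, cosh=2.315498, sinh=2.088427; start (x,ẋ)=(0.086822, 0.239782) → end (x,ẋ)=(-0.163259, -1.421664)
phase 4: p=0.6834, T=0.282, ωT=0.839486, cosh=1.373554, sinh=0.941622; start (x,ẋ)=(-0.163259, -1.421664) → end (x,ẋ)=(-0.929218, -4.326014)

x = -0.9292, ẋ = -4.3260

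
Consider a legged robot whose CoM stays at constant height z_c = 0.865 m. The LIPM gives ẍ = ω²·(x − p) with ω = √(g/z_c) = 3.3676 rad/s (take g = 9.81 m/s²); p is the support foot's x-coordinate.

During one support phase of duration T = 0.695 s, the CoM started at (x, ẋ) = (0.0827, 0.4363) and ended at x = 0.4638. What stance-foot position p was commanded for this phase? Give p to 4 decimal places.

p = 0.1500

ωT = 3.3676·0.695 = 2.340482; cosh(ωT) = 5.241261, sinh(ωT) = 5.144980
x(T) = p + (x₀−p)·cosh(ωT) + (ẋ₀/ω)·sinh(ωT) ⇒ p·(1 − cosh) = x(T) − x₀·cosh − (ẋ₀/ω)·sinh
numerator   = 0.4638 − (0.0827)·5.241261 − (0.4363/3.3676)·5.144980 = -0.636226
denominator = 1 − 5.241261 = -4.241261
p = -0.636226 / -4.241261 = 0.1500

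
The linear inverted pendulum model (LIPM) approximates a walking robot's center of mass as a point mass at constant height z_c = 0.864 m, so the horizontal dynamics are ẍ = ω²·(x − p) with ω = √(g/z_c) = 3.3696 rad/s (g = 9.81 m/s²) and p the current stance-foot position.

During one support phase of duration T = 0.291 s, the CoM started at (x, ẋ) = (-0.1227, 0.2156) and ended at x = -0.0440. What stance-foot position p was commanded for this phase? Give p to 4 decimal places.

p = -0.1331

ωT = 3.3696·0.291 = 0.980554; cosh(ωT) = 1.520518, sinh(ωT) = 1.145414
x(T) = p + (x₀−p)·cosh(ωT) + (ẋ₀/ω)·sinh(ωT) ⇒ p·(1 − cosh) = x(T) − x₀·cosh − (ẋ₀/ω)·sinh
numerator   = -0.0440 − (-0.1227)·1.520518 − (0.2156/3.3696)·1.145414 = 0.069279
denominator = 1 − 1.520518 = -0.520518
p = 0.069279 / -0.520518 = -0.1331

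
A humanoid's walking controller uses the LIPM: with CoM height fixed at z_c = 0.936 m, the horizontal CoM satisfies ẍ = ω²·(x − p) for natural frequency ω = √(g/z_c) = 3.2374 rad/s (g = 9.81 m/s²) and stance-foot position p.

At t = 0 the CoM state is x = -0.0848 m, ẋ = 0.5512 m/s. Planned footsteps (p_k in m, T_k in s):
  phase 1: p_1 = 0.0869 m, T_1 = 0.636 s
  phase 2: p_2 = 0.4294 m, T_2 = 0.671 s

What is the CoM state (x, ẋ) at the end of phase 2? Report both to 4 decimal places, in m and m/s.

phase 1: p=0.0869, T=0.636, ωT=2.058986, cosh=3.982802, sinh=3.855219; start (x,ẋ)=(-0.084800, 0.551200) → end (x,ẋ)=(0.059443, 0.052352)
phase 2: p=0.4294, T=0.671, ωT=2.172295, cosh=4.446163, sinh=4.332248; start (x,ẋ)=(0.059443, 0.052352) → end (x,ẋ)=(-1.145433, -4.955963)

x = -1.1454, ẋ = -4.9560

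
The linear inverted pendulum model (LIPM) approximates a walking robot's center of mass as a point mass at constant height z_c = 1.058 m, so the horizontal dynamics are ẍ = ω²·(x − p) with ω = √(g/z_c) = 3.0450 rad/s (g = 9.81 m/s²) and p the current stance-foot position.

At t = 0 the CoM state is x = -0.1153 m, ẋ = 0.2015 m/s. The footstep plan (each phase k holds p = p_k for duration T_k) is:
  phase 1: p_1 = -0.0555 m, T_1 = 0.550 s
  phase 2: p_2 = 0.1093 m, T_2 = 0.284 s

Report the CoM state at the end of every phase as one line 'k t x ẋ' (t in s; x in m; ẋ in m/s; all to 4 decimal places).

phase 1: p=-0.0555, T=0.550, ωT=1.674750, cosh=2.762408, sinh=2.575053; start (x,ẋ)=(-0.115300, 0.201500) → end (x,ẋ)=(-0.050290, 0.087731)
phase 2: p=0.1093, T=0.284, ωT=0.864780, cosh=1.397814, sinh=0.976670; start (x,ẋ)=(-0.050290, 0.087731) → end (x,ẋ)=(-0.085638, -0.351983)

1 0.5500 -0.0503 0.0877
2 0.8340 -0.0856 -0.3520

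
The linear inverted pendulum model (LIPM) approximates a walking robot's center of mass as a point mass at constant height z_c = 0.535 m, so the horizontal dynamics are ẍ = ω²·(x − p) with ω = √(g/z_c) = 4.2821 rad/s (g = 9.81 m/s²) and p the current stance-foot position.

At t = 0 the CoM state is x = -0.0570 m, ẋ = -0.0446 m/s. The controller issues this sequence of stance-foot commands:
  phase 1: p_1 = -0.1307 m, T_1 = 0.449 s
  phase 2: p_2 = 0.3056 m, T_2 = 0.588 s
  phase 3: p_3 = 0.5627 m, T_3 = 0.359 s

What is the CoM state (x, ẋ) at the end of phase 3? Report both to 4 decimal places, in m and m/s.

phase 1: p=-0.1307, T=0.449, ωT=1.922663, cosh=3.492682, sinh=3.346465; start (x,ẋ)=(-0.057000, -0.044600) → end (x,ẋ)=(0.091856, 0.900340)
phase 2: p=0.3056, T=0.588, ωT=2.517875, cosh=6.241421, sinh=6.160790; start (x,ẋ)=(0.091856, 0.900340) → end (x,ẋ)=(0.266879, -0.019415)
phase 3: p=0.5627, T=0.359, ωT=1.537274, cosh=2.433429, sinh=2.218463; start (x,ẋ)=(0.266879, -0.019415) → end (x,ẋ)=(-0.167219, -2.857453)

x = -0.1672, ẋ = -2.8575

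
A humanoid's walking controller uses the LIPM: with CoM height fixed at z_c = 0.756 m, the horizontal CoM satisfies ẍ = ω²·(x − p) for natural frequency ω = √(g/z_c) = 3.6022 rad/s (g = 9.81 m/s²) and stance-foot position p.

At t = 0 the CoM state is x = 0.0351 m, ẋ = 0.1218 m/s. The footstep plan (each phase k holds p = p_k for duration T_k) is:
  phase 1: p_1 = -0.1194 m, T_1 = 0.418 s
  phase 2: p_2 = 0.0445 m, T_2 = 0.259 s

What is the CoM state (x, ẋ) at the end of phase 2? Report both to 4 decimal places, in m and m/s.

phase 1: p=-0.1194, T=0.418, ωT=1.505720, cosh=2.364627, sinh=2.142769; start (x,ẋ)=(0.035100, 0.121800) → end (x,ẋ)=(0.318388, 1.480548)
phase 2: p=0.0445, T=0.259, ωT=0.932970, cosh=1.467716, sinh=1.074332; start (x,ẋ)=(0.318388, 1.480548) → end (x,ẋ)=(0.888053, 3.232957)

x = 0.8881, ẋ = 3.2330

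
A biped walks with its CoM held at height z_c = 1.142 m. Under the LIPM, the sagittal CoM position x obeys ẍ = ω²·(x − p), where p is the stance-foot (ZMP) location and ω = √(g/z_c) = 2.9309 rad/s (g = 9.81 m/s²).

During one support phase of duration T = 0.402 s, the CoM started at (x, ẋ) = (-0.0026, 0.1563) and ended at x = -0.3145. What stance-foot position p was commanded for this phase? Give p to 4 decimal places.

ωT = 2.9309·0.402 = 1.178222; cosh(ωT) = 1.778209, sinh(ωT) = 1.470383
x(T) = p + (x₀−p)·cosh(ωT) + (ẋ₀/ω)·sinh(ωT) ⇒ p·(1 − cosh) = x(T) − x₀·cosh − (ẋ₀/ω)·sinh
numerator   = -0.3145 − (-0.0026)·1.778209 − (0.1563/2.9309)·1.470383 = -0.388290
denominator = 1 − 1.778209 = -0.778209
p = -0.388290 / -0.778209 = 0.4990

p = 0.4990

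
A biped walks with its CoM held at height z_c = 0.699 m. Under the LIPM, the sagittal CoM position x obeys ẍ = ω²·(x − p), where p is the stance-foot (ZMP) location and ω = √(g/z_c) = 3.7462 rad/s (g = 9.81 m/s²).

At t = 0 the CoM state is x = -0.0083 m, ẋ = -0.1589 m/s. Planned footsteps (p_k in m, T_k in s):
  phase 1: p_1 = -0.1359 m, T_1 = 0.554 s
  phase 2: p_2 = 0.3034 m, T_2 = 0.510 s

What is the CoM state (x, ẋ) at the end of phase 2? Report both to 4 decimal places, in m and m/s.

x = 1.0813, ẋ = 3.1460

phase 1: p=-0.1359, T=0.554, ωT=2.075395, cosh=4.046599, sinh=3.921092; start (x,ẋ)=(-0.008300, -0.158900) → end (x,ẋ)=(0.214128, 1.231337)
phase 2: p=0.3034, T=0.510, ωT=1.910562, cosh=3.452441, sinh=3.304444; start (x,ẋ)=(0.214128, 1.231337) → end (x,ẋ)=(1.081329, 3.146007)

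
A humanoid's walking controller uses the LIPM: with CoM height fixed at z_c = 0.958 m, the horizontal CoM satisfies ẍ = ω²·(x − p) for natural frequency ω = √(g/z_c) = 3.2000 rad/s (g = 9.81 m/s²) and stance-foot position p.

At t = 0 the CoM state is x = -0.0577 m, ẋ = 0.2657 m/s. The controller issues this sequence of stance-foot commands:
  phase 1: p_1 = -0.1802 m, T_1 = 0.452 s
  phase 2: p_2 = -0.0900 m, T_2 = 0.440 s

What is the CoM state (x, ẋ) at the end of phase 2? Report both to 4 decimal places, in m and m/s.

phase 1: p=-0.1802, T=0.452, ωT=1.446400, cosh=2.241606, sinh=2.006189; start (x,ẋ)=(-0.057700, 0.265700) → end (x,ẋ)=(0.260973, 1.382021)
phase 2: p=-0.0900, T=0.440, ωT=1.408000, cosh=2.166202, sinh=1.921570; start (x,ẋ)=(0.260973, 1.382021) → end (x,ẋ)=(1.500169, 5.151878)

x = 1.5002, ẋ = 5.1519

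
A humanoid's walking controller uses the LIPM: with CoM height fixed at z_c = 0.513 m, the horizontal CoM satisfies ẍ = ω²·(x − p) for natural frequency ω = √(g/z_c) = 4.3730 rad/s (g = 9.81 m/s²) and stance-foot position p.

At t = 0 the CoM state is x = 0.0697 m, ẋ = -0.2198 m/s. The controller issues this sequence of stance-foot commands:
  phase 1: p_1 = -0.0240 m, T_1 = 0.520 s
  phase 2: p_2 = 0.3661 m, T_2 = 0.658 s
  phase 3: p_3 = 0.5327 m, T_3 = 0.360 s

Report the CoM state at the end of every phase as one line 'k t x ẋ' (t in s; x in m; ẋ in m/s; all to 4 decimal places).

1 0.5200 0.1945 0.8906
2 1.1780 0.6399 1.2899
3 1.5380 1.4841 4.3304

phase 1: p=-0.0240, T=0.520, ωT=2.273960, cosh=4.910356, sinh=4.807452; start (x,ẋ)=(0.069700, -0.219800) → end (x,ẋ)=(0.194463, 0.890558)
phase 2: p=0.3661, T=0.658, ωT=2.877434, cosh=8.912450, sinh=8.856171; start (x,ẋ)=(0.194463, 0.890558) → end (x,ẋ)=(0.639950, 1.289905)
phase 3: p=0.5327, T=0.360, ωT=1.574280, cosh=2.517211, sinh=2.310054; start (x,ẋ)=(0.639950, 1.289905) → end (x,ẋ)=(1.484067, 4.330385)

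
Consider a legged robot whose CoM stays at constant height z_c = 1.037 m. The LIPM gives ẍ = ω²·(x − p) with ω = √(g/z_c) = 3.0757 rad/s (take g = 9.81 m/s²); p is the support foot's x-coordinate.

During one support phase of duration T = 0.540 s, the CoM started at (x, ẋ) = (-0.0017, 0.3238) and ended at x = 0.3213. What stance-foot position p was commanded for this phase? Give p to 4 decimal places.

p = -0.0341

ωT = 3.0757·0.540 = 1.660878; cosh(ωT) = 2.726951, sinh(ωT) = 2.536979
x(T) = p + (x₀−p)·cosh(ωT) + (ẋ₀/ω)·sinh(ωT) ⇒ p·(1 − cosh) = x(T) − x₀·cosh − (ẋ₀/ω)·sinh
numerator   = 0.3213 − (-0.0017)·2.726951 − (0.3238/3.0757)·2.536979 = 0.058851
denominator = 1 − 2.726951 = -1.726951
p = 0.058851 / -1.726951 = -0.0341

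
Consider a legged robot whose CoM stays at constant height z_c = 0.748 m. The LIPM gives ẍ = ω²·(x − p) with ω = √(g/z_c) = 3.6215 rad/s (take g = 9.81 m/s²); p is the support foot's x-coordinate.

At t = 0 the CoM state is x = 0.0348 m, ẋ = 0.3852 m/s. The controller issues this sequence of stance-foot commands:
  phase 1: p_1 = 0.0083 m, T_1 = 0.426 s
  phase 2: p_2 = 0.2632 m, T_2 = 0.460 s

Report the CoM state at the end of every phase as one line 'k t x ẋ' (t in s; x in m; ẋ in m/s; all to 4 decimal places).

phase 1: p=0.0083, T=0.426, ωT=1.542759, cosh=2.445634, sinh=2.231844; start (x,ẋ)=(0.034800, 0.385200) → end (x,ẋ)=(0.310499, 1.156248)
phase 2: p=0.2632, T=0.460, ωT=1.665890, cosh=2.739701, sinh=2.550679; start (x,ẋ)=(0.310499, 1.156248) → end (x,ẋ)=(1.207148, 3.604686)

1 0.4260 0.3105 1.1562
2 0.8860 1.2071 3.6047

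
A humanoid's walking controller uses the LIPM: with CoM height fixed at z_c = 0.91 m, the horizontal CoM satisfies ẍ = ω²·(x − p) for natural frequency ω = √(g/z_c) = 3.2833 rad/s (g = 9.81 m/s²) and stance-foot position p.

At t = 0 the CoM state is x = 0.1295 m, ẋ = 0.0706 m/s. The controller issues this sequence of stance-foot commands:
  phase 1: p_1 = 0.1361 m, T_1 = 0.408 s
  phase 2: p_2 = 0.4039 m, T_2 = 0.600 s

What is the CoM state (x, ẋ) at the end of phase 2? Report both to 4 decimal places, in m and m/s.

phase 1: p=0.1361, T=0.408, ωT=1.339586, cosh=2.039709, sinh=1.777755; start (x,ẋ)=(0.129500, 0.070600) → end (x,ẋ)=(0.160865, 0.105480)
phase 2: p=0.4039, T=0.600, ωT=1.969980, cosh=3.654996, sinh=3.515537; start (x,ẋ)=(0.160865, 0.105480) → end (x,ẋ)=(-0.371453, -2.419723)

x = -0.3715, ẋ = -2.4197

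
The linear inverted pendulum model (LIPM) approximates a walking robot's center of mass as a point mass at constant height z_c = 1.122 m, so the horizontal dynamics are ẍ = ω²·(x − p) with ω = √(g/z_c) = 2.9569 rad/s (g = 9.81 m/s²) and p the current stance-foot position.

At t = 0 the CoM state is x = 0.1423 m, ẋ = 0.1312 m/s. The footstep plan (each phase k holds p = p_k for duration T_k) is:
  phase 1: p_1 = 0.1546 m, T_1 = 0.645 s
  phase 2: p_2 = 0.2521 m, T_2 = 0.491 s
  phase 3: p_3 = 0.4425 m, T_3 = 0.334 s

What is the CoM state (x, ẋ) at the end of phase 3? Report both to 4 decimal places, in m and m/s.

x = 0.8261, ẋ = 1.3712

phase 1: p=0.1546, T=0.645, ωT=1.907201, cosh=3.441353, sinh=3.292857; start (x,ẋ)=(0.142300, 0.131200) → end (x,ẋ)=(0.258378, 0.331745)
phase 2: p=0.2521, T=0.491, ωT=1.451838, cosh=2.252548, sinh=2.018409; start (x,ẋ)=(0.258378, 0.331745) → end (x,ẋ)=(0.492694, 0.784740)
phase 3: p=0.4425, T=0.334, ωT=0.987605, cosh=1.528632, sinh=1.156164; start (x,ẋ)=(0.492694, 0.784740) → end (x,ẋ)=(0.826065, 1.371174)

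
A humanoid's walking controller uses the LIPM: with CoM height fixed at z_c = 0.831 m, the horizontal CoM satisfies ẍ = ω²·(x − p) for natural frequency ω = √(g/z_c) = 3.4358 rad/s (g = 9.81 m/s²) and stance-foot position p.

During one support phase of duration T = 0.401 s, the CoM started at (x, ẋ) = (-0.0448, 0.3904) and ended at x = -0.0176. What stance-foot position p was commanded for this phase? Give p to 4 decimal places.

p = 0.1209

ωT = 3.4358·0.401 = 1.377756; cosh(ωT) = 2.109067, sinh(ωT) = 1.856924
x(T) = p + (x₀−p)·cosh(ωT) + (ẋ₀/ω)·sinh(ωT) ⇒ p·(1 − cosh) = x(T) − x₀·cosh − (ẋ₀/ω)·sinh
numerator   = -0.0176 − (-0.0448)·2.109067 − (0.3904/3.4358)·1.856924 = -0.134111
denominator = 1 − 2.109067 = -1.109067
p = -0.134111 / -1.109067 = 0.1209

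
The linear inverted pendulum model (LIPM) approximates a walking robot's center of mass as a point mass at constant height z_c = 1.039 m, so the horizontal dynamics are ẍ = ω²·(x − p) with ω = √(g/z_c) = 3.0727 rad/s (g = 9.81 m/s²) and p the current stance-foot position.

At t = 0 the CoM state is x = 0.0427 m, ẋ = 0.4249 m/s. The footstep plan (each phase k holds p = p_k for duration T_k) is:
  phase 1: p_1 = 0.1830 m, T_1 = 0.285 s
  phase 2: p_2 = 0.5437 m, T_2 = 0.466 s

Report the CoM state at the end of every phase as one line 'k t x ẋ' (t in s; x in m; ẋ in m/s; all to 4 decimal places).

1 0.2850 0.1226 0.1708
2 0.7510 -0.2784 -2.1762

phase 1: p=0.1830, T=0.285, ωT=0.875719, cosh=1.408582, sinh=0.992020; start (x,ẋ)=(0.042700, 0.424900) → end (x,ẋ)=(0.122555, 0.170847)
phase 2: p=0.5437, T=0.466, ωT=1.431878, cosh=2.212707, sinh=1.973848; start (x,ẋ)=(0.122555, 0.170847) → end (x,ẋ)=(-0.278422, -2.176229)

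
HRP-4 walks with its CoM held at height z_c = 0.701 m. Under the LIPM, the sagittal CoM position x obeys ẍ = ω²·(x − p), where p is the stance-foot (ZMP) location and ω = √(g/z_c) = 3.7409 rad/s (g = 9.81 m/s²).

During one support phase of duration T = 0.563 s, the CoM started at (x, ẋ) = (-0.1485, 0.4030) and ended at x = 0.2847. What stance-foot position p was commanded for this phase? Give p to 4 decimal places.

p = -0.1476

ωT = 3.7409·0.563 = 2.106127; cosh(ωT) = 4.169032, sinh(ωT) = 4.047323
x(T) = p + (x₀−p)·cosh(ωT) + (ẋ₀/ω)·sinh(ωT) ⇒ p·(1 − cosh) = x(T) − x₀·cosh − (ẋ₀/ω)·sinh
numerator   = 0.2847 − (-0.1485)·4.169032 − (0.4030/3.7409)·4.047323 = 0.467791
denominator = 1 − 4.169032 = -3.169032
p = 0.467791 / -3.169032 = -0.1476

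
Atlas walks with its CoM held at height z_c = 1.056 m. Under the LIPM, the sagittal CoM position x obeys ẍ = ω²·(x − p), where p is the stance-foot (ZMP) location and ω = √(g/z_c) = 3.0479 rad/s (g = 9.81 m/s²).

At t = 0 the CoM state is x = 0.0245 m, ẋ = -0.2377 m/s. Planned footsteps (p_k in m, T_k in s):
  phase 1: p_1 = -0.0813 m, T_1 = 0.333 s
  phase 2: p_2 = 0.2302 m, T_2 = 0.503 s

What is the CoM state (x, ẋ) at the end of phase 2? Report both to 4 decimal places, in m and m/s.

phase 1: p=-0.0813, T=0.333, ωT=1.014951, cosh=1.560824, sinh=1.198404; start (x,ẋ)=(0.024500, -0.237700) → end (x,ẋ)=(-0.009626, 0.015439)
phase 2: p=0.2302, T=0.503, ωT=1.533094, cosh=2.424177, sinh=2.208310; start (x,ẋ)=(-0.009626, 0.015439) → end (x,ẋ)=(-0.339995, -1.576773)

x = -0.3400, ẋ = -1.5768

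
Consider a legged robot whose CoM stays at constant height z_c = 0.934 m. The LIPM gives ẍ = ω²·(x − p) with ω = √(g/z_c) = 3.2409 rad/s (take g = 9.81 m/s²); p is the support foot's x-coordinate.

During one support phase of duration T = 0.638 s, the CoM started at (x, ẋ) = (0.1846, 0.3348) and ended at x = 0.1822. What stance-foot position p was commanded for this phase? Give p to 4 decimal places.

p = 0.3186

ωT = 3.2409·0.638 = 2.067694; cosh(ωT) = 4.016524, sinh(ωT) = 3.890047
x(T) = p + (x₀−p)·cosh(ωT) + (ẋ₀/ω)·sinh(ωT) ⇒ p·(1 − cosh) = x(T) − x₀·cosh − (ẋ₀/ω)·sinh
numerator   = 0.1822 − (0.1846)·4.016524 − (0.3348/3.2409)·3.890047 = -0.961110
denominator = 1 − 4.016524 = -3.016524
p = -0.961110 / -3.016524 = 0.3186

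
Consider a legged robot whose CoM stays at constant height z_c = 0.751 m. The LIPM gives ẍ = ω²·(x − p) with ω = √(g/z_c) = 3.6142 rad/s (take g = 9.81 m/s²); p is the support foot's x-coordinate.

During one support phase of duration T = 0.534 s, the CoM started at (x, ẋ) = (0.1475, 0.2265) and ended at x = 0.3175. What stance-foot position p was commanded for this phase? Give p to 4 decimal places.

ωT = 3.6142·0.534 = 1.929983; cosh(ωT) = 3.517271, sinh(ωT) = 3.372121
x(T) = p + (x₀−p)·cosh(ωT) + (ẋ₀/ω)·sinh(ωT) ⇒ p·(1 − cosh) = x(T) − x₀·cosh − (ẋ₀/ω)·sinh
numerator   = 0.3175 − (0.1475)·3.517271 − (0.2265/3.6142)·3.372121 = -0.412627
denominator = 1 − 3.517271 = -2.517271
p = -0.412627 / -2.517271 = 0.1639

p = 0.1639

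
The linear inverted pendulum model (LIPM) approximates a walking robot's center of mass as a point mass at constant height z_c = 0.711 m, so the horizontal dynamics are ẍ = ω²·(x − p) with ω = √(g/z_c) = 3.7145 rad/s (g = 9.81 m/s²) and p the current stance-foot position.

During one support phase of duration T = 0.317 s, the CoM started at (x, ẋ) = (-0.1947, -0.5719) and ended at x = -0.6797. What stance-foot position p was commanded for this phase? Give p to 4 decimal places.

p = 0.1383

ωT = 3.7145·0.317 = 1.177497; cosh(ωT) = 1.777143, sinh(ωT) = 1.469094
x(T) = p + (x₀−p)·cosh(ωT) + (ẋ₀/ω)·sinh(ωT) ⇒ p·(1 − cosh) = x(T) − x₀·cosh − (ẋ₀/ω)·sinh
numerator   = -0.6797 − (-0.1947)·1.777143 − (-0.5719/3.7145)·1.469094 = -0.107502
denominator = 1 − 1.777143 = -0.777143
p = -0.107502 / -0.777143 = 0.1383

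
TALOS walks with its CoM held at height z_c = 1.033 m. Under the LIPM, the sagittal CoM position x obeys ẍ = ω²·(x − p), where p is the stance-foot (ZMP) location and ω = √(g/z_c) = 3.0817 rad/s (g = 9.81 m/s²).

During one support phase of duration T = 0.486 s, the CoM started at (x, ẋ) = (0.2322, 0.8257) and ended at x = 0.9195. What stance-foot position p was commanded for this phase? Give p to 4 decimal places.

ωT = 3.0817·0.486 = 1.497706; cosh(ωT) = 2.347532, sinh(ωT) = 2.123889
x(T) = p + (x₀−p)·cosh(ωT) + (ẋ₀/ω)·sinh(ωT) ⇒ p·(1 − cosh) = x(T) − x₀·cosh − (ẋ₀/ω)·sinh
numerator   = 0.9195 − (0.2322)·2.347532 − (0.8257/3.0817)·2.123889 = -0.194664
denominator = 1 − 2.347532 = -1.347532
p = -0.194664 / -1.347532 = 0.1445

p = 0.1445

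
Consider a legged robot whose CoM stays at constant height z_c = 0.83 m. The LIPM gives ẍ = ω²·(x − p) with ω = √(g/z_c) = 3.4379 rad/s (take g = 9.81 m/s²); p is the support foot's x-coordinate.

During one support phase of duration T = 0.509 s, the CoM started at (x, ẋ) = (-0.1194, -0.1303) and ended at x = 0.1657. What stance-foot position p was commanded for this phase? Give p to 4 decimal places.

ωT = 3.4379·0.509 = 1.749891; cosh(ωT) = 2.963884, sinh(ωT) = 2.790092
x(T) = p + (x₀−p)·cosh(ωT) + (ẋ₀/ω)·sinh(ωT) ⇒ p·(1 − cosh) = x(T) − x₀·cosh − (ẋ₀/ω)·sinh
numerator   = 0.1657 − (-0.1194)·2.963884 − (-0.1303/3.4379)·2.790092 = 0.625335
denominator = 1 − 2.963884 = -1.963884
p = 0.625335 / -1.963884 = -0.3184

p = -0.3184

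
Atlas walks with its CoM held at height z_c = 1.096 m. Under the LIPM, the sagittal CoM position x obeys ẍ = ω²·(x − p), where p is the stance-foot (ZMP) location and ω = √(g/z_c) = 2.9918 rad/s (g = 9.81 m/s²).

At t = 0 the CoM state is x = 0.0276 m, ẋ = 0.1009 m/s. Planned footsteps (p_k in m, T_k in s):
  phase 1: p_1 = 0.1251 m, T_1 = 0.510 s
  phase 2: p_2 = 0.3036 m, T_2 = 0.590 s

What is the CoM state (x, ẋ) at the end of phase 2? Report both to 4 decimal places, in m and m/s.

phase 1: p=0.1251, T=0.510, ωT=1.525818, cosh=2.408174, sinh=2.190730; start (x,ẋ)=(0.027600, 0.100900) → end (x,ẋ)=(-0.035813, -0.396052)
phase 2: p=0.3036, T=0.590, ωT=1.765162, cosh=3.006839, sinh=2.835680; start (x,ẋ)=(-0.035813, -0.396052) → end (x,ẋ)=(-1.092347, -4.070377)

x = -1.0923, ẋ = -4.0704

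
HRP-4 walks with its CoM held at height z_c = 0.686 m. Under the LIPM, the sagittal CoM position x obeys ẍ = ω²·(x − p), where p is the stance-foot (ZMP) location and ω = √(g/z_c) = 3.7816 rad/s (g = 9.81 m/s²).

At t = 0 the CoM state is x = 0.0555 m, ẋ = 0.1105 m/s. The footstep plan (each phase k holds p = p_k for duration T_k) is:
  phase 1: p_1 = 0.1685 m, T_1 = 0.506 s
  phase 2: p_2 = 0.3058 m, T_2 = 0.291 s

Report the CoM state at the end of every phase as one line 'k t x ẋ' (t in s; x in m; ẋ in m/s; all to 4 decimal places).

phase 1: p=0.1685, T=0.506, ωT=1.913490, cosh=3.462130, sinh=3.314565; start (x,ẋ)=(0.055500, 0.110500) → end (x,ẋ)=(-0.125868, -1.033817)
phase 2: p=0.3058, T=0.291, ωT=1.100446, cosh=1.669114, sinh=1.336391; start (x,ẋ)=(-0.125868, -1.033817) → end (x,ẋ)=(-0.780046, -3.907076)

1 0.5060 -0.1259 -1.0338
2 0.7970 -0.7800 -3.9071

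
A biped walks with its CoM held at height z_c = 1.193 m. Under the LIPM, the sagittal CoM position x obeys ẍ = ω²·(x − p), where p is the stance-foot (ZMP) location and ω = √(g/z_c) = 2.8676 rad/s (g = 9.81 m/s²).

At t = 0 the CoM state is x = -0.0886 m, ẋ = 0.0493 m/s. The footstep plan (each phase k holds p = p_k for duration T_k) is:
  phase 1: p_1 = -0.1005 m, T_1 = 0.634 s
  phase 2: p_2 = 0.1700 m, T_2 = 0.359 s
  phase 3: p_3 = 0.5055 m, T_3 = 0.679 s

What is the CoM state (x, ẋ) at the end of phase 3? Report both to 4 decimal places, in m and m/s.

x = -1.5966, ẋ = -5.8511

phase 1: p=-0.1005, T=0.634, ωT=1.818058, cosh=3.161114, sinh=2.998773; start (x,ẋ)=(-0.088600, 0.049300) → end (x,ẋ)=(-0.011328, 0.258174)
phase 2: p=0.1700, T=0.359, ωT=1.029468, cosh=1.578387, sinh=1.221190; start (x,ẋ)=(-0.011328, 0.258174) → end (x,ẋ)=(-0.006260, -0.227489)
phase 3: p=0.5055, T=0.679, ωT=1.947100, cosh=3.575512, sinh=3.432825; start (x,ẋ)=(-0.006260, -0.227489) → end (x,ẋ)=(-1.596632, -5.851136)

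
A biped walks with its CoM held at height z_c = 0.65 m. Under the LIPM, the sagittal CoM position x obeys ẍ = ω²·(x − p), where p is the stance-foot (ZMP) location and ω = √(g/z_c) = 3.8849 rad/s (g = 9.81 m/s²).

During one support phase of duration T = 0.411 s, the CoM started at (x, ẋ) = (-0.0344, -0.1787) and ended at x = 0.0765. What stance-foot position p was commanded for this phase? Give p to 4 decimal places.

ωT = 3.8849·0.411 = 1.596694; cosh(ωT) = 2.569625, sinh(ωT) = 2.367060
x(T) = p + (x₀−p)·cosh(ωT) + (ẋ₀/ω)·sinh(ωT) ⇒ p·(1 − cosh) = x(T) − x₀·cosh − (ẋ₀/ω)·sinh
numerator   = 0.0765 − (-0.0344)·2.569625 − (-0.1787/3.8849)·2.367060 = 0.273777
denominator = 1 − 2.569625 = -1.569625
p = 0.273777 / -1.569625 = -0.1744

p = -0.1744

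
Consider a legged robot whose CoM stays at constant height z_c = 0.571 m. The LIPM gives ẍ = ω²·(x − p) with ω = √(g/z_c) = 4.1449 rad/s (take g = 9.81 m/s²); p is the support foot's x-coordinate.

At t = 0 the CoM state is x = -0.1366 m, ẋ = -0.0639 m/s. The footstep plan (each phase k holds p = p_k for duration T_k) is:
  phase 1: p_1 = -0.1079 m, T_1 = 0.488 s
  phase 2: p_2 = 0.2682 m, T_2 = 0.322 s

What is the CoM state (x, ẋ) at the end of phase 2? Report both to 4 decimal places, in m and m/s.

phase 1: p=-0.1079, T=0.488, ωT=2.022711, cosh=3.845543, sinh=3.713247; start (x,ẋ)=(-0.136600, -0.063900) → end (x,ẋ)=(-0.275513, -0.687453)
phase 2: p=0.2682, T=0.322, ωT=1.334658, cosh=2.030972, sinh=1.767724; start (x,ẋ)=(-0.275513, -0.687453) → end (x,ẋ)=(-1.129251, -5.380000)

x = -1.1293, ẋ = -5.3800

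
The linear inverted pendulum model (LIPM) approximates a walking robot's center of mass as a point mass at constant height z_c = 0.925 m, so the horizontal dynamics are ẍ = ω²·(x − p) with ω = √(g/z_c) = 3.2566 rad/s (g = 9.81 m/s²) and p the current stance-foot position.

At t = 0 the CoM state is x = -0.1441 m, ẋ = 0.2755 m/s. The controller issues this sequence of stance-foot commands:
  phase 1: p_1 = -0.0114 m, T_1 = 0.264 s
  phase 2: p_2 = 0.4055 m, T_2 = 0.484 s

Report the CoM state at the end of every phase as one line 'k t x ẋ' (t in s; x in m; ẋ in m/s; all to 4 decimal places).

phase 1: p=-0.0114, T=0.264, ωT=0.859742, cosh=1.392912, sinh=0.969640; start (x,ẋ)=(-0.144100, 0.275500) → end (x,ẋ)=(-0.114210, -0.035284)
phase 2: p=0.4055, T=0.484, ωT=1.576194, cosh=2.521638, sinh=2.314877; start (x,ẋ)=(-0.114210, -0.035284) → end (x,ẋ)=(-0.930102, -4.006876)

1 0.2640 -0.1142 -0.0353
2 0.7480 -0.9301 -4.0069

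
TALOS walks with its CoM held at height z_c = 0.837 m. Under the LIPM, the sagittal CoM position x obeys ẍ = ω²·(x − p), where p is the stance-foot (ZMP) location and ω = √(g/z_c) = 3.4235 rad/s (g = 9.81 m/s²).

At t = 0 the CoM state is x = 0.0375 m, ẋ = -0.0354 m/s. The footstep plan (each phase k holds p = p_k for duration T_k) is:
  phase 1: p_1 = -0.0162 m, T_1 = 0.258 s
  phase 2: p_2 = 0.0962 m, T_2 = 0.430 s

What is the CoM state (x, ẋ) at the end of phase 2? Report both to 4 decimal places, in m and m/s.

phase 1: p=-0.0162, T=0.258, ωT=0.883263, cosh=1.416106, sinh=1.002674; start (x,ẋ)=(0.037500, -0.035400) → end (x,ẋ)=(0.049477, 0.134203)
phase 2: p=0.0962, T=0.430, ωT=1.472105, cosh=2.293921, sinh=2.064479; start (x,ẋ)=(0.049477, 0.134203) → end (x,ẋ)=(0.069950, -0.022375)

x = 0.0699, ẋ = -0.0224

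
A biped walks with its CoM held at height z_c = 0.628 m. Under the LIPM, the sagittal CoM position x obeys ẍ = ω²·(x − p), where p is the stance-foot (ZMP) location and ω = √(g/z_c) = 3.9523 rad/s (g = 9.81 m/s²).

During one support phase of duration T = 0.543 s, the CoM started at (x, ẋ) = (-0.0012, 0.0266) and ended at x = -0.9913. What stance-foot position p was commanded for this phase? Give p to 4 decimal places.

ωT = 3.9523·0.543 = 2.146099; cosh(ωT) = 4.334186, sinh(ωT) = 4.217247
x(T) = p + (x₀−p)·cosh(ωT) + (ẋ₀/ω)·sinh(ωT) ⇒ p·(1 − cosh) = x(T) − x₀·cosh − (ẋ₀/ω)·sinh
numerator   = -0.9913 − (-0.0012)·4.334186 − (0.0266/3.9523)·4.217247 = -1.014482
denominator = 1 − 4.334186 = -3.334186
p = -1.014482 / -3.334186 = 0.3043

p = 0.3043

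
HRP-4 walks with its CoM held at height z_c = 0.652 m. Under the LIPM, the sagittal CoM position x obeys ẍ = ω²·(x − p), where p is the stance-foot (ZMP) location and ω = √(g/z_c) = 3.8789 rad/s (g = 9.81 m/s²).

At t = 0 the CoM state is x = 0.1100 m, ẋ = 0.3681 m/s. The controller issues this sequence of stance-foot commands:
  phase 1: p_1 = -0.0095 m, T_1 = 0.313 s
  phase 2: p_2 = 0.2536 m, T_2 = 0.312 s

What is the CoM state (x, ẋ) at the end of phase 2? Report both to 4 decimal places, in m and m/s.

phase 1: p=-0.0095, T=0.313, ωT=1.214096, cosh=1.832113, sinh=1.535135; start (x,ẋ)=(0.110000, 0.368100) → end (x,ẋ)=(0.355119, 1.385980)
phase 2: p=0.2536, T=0.312, ωT=1.210217, cosh=1.826172, sinh=1.528040; start (x,ẋ)=(0.355119, 1.385980) → end (x,ẋ)=(0.984978, 3.132751)

x = 0.9850, ẋ = 3.1328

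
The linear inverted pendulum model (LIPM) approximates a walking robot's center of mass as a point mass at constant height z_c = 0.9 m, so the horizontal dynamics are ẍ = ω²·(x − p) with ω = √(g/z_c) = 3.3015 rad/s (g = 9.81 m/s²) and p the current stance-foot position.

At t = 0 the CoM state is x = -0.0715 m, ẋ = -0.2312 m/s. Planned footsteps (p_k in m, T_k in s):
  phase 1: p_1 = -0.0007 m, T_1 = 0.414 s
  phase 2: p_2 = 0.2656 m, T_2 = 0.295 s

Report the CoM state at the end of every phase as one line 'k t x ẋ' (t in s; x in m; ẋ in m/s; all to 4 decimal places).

1 0.4140 -0.2770 -0.9116
2 0.7090 -0.8689 -3.4133

phase 1: p=-0.0007, T=0.414, ωT=1.366821, cosh=2.088888, sinh=1.833972; start (x,ẋ)=(-0.071500, -0.231200) → end (x,ẋ)=(-0.277024, -0.911635)
phase 2: p=0.2656, T=0.295, ωT=0.973942, cosh=1.512978, sinh=1.135387; start (x,ẋ)=(-0.277024, -0.911635) → end (x,ẋ)=(-0.868890, -3.413299)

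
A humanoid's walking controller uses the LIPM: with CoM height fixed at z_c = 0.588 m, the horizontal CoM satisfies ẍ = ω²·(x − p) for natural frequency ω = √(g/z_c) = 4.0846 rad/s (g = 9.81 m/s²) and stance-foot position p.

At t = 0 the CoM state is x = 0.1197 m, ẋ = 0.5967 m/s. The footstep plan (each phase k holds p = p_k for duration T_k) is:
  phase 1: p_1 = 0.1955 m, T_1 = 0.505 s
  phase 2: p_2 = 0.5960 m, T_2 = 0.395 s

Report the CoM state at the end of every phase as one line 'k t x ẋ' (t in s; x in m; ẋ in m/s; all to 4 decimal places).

phase 1: p=0.1955, T=0.505, ωT=2.062723, cosh=3.997235, sinh=3.870128; start (x,ẋ)=(0.119700, 0.596700) → end (x,ẋ)=(0.457878, 1.186910)
phase 2: p=0.5960, T=0.395, ωT=1.613417, cosh=2.609570, sinh=2.410365; start (x,ẋ)=(0.457878, 1.186910) → end (x,ẋ)=(0.935970, 1.737465)

1 0.5050 0.4579 1.1869
2 0.9000 0.9360 1.7375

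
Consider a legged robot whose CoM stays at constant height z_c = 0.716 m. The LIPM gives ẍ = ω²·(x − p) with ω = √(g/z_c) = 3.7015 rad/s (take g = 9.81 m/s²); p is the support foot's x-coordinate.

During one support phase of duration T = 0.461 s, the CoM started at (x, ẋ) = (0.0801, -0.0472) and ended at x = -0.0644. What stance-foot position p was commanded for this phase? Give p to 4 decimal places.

ωT = 3.7015·0.461 = 1.706392; cosh(ωT) = 2.845283, sinh(ωT) = 2.663763
x(T) = p + (x₀−p)·cosh(ωT) + (ẋ₀/ω)·sinh(ωT) ⇒ p·(1 − cosh) = x(T) − x₀·cosh − (ẋ₀/ω)·sinh
numerator   = -0.0644 − (0.0801)·2.845283 − (-0.0472/3.7015)·2.663763 = -0.258340
denominator = 1 − 2.845283 = -1.845283
p = -0.258340 / -1.845283 = 0.1400

p = 0.1400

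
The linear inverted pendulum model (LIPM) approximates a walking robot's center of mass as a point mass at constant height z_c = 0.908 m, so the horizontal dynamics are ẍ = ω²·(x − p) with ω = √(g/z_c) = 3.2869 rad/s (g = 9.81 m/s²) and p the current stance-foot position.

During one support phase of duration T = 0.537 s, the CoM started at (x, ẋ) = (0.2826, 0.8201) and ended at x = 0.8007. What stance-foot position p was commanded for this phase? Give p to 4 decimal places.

p = 0.3770

ωT = 3.2869·0.537 = 1.765065; cosh(ωT) = 3.006565, sinh(ωT) = 2.835389
x(T) = p + (x₀−p)·cosh(ωT) + (ẋ₀/ω)·sinh(ωT) ⇒ p·(1 − cosh) = x(T) − x₀·cosh − (ẋ₀/ω)·sinh
numerator   = 0.8007 − (0.2826)·3.006565 − (0.8201/3.2869)·2.835389 = -0.756401
denominator = 1 − 3.006565 = -2.006565
p = -0.756401 / -2.006565 = 0.3770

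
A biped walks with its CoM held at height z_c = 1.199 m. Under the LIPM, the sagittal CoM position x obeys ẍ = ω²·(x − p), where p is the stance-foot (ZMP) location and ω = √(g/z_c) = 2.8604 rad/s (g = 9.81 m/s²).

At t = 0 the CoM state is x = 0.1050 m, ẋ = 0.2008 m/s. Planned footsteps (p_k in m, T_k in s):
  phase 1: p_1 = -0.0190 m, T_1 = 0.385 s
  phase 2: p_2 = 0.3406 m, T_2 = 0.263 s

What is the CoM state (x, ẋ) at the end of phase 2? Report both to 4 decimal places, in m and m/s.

phase 1: p=-0.0190, T=0.385, ωT=1.101254, cosh=1.670195, sinh=1.337741; start (x,ẋ)=(0.105000, 0.200800) → end (x,ẋ)=(0.282014, 0.809858)
phase 2: p=0.3406, T=0.263, ωT=0.752285, cosh=1.296566, sinh=0.825277; start (x,ẋ)=(0.282014, 0.809858) → end (x,ẋ)=(0.498298, 0.911733)

x = 0.4983, ẋ = 0.9117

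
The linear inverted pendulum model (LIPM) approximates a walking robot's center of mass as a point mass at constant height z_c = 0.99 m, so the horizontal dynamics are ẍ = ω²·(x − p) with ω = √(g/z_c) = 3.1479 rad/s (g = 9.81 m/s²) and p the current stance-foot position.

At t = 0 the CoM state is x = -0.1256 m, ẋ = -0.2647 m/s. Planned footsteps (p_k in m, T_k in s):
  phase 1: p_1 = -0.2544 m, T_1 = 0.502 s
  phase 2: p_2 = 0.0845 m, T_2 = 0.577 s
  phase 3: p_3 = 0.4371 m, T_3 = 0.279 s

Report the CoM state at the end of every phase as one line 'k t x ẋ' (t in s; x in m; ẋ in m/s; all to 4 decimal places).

1 0.5020 -0.1239 0.2728
2 1.0790 -0.3139 -1.1031
3 1.3580 -0.9715 -3.9102

phase 1: p=-0.2544, T=0.502, ωT=1.580246, cosh=2.531037, sinh=2.325112; start (x,ẋ)=(-0.125600, -0.264700) → end (x,ẋ)=(-0.123916, 0.272750)
phase 2: p=0.0845, T=0.577, ωT=1.816338, cosh=3.155960, sinh=2.993340; start (x,ẋ)=(-0.123916, 0.272750) → end (x,ẋ)=(-0.313894, -1.103060)
phase 3: p=0.4371, T=0.279, ωT=0.878264, cosh=1.411111, sinh=0.995607; start (x,ẋ)=(-0.313894, -1.103060) → end (x,ẋ)=(-0.971509, -3.910211)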